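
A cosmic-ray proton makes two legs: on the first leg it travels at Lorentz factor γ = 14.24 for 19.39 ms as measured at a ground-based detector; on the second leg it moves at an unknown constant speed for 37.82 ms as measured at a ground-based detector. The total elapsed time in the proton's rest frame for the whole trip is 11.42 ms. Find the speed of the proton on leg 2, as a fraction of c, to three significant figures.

β = 0.964

Leg 1: γ = 14.24; τ_1 = 19.39/14.24 = 1.362 ms.
Leg 2: speed unknown; τ_2 = 37.82/γ_2.
Total proper time: 1.362 + τ_2 = 11.42, so τ_2 = 11.42 − 1.362 = 10.06 ms.
γ_2 = 37.82/10.06 = 3.760; β = √(1 − 1/γ²) = √0.9293.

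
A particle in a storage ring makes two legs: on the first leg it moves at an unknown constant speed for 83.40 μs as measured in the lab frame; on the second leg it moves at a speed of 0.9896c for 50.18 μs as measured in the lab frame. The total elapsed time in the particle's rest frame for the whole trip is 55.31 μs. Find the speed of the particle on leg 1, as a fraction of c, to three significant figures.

β = 0.817

Leg 1: speed unknown; τ_1 = 83.40/γ_1.
Leg 2: γ = 1/√(1 − 0.9896²) = 1/√0.02069 = 6.952; τ_2 = 50.18/6.952 = 7.218 μs.
Total proper time: τ_1 + 7.218 = 55.31, so τ_1 = 55.31 − 7.218 = 48.09 μs.
γ_1 = 83.40/48.09 = 1.734; β = √(1 − 1/γ²) = √0.6675.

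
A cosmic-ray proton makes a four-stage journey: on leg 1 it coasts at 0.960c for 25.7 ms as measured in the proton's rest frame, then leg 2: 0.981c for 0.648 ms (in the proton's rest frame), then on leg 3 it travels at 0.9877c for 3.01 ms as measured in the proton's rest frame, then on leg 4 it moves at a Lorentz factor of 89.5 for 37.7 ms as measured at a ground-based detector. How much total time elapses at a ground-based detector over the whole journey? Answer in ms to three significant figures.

Δt = 152 ms

Leg 1: γ = 1/√(1 − 0.960²) = 25/7 ≈ 3.571; Δt_1 = 3.571 × 25.7 = 91.79 ms.
Leg 2: γ = 1/√(1 − 0.981²) = 1/√0.03764 = 5.154; Δt_2 = 5.154 × 0.648 = 3.340 ms.
Leg 3: γ = 1/√(1 − 0.9877²) = 1/√0.02445 = 6.395; Δt_3 = 6.395 × 3.01 = 19.25 ms.
Leg 4: 37.7 ms is already measured at a ground-based detector.
Total: 91.79 + 3.340 + 19.25 + 37.70 ms.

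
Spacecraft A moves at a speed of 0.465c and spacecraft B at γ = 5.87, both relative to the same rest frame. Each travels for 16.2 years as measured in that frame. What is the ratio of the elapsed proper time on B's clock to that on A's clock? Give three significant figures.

τ_B/τ_A = 0.192

A: γ = 1/√(1 − 0.465²) = 1/√0.7838 = 1.130. B: γ = 5.87.
τ_A/τ_B = γ_B/γ_A = 5.870/1.130 = 5.197, so τ_B/τ_A = 0.1924.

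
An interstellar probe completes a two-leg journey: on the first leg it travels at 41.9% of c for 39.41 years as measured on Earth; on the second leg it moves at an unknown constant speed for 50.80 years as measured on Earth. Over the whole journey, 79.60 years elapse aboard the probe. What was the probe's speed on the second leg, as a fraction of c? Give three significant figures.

β = 0.506

Leg 1: β = 0.419; γ = 1/√(1 − 0.419²) = 1/√0.8244 = 1.101; τ_1 = 39.41/1.101 = 35.78 years.
Leg 2: speed unknown; τ_2 = 50.80/γ_2.
Total proper time: 35.78 + τ_2 = 79.60, so τ_2 = 79.60 − 35.78 = 43.82 years.
γ_2 = 50.80/43.82 = 1.159; β = √(1 − 1/γ²) = √0.2561.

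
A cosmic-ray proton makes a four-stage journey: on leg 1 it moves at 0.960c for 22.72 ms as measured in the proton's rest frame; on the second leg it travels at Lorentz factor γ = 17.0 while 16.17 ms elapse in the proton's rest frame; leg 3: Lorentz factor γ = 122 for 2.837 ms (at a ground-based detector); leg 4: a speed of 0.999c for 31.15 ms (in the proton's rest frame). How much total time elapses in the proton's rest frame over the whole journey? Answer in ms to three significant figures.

Leg 1: 22.72 ms is already measured in the proton's rest frame.
Leg 2: 16.17 ms is already measured in the proton's rest frame.
Leg 3: γ = 122; τ_3 = 2.837/122.0 = 0.02325 ms.
Leg 4: 31.15 ms is already measured in the proton's rest frame.
Total: 22.72 + 16.17 + 0.02325 + 31.15 ms.

τ = 70.1 ms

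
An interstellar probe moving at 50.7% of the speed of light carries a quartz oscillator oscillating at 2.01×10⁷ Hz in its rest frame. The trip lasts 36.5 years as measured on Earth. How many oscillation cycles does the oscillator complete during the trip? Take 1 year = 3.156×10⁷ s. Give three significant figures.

β = 0.507; γ = 1/√(1 − 0.507²) = 1/√0.7430 = 1.160
The oscillator's own cycle count is N = f × τ where τ is the proper time aboard the probe. τ = Δt/γ = 36.5/1.160 = 31.46 years = 9.929×10⁸ s.
N = 2.01×10⁷ × 9.929×10⁸ = 1.996×10¹⁶.

N = 2.00×10¹⁶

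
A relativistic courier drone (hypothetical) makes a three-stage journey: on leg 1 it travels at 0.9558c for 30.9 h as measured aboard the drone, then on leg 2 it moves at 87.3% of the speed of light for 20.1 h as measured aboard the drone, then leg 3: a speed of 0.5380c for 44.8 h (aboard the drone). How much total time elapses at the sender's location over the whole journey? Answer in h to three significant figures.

Leg 1: γ = 1/√(1 − 0.9558²) = 1/√0.08645 = 3.401; Δt_1 = 3.401 × 30.9 = 105.1 h.
Leg 2: β = 0.873; γ = 1/√(1 − 0.873²) = 1/√0.2379 = 2.050; Δt_2 = 2.050 × 20.1 = 41.21 h.
Leg 3: γ = 1/√(1 − 0.5380²) = 1/√0.7106 = 1.186; Δt_3 = 1.186 × 44.8 = 53.15 h.
Total: 105.1 + 41.21 + 53.15 h.

Δt = 199 h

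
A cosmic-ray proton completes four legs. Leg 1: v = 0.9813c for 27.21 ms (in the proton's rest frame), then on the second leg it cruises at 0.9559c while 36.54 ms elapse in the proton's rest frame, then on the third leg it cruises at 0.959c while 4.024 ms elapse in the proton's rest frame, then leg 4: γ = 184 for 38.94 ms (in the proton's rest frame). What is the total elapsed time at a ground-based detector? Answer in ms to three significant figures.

Leg 1: γ = 1/√(1 − 0.9813²) = 1/√0.03705 = 5.195; Δt_1 = 5.195 × 27.21 = 141.4 ms.
Leg 2: γ = 1/√(1 − 0.9559²) = 1/√0.08626 = 3.405; Δt_2 = 3.405 × 36.54 = 124.4 ms.
Leg 3: γ = 1/√(1 − 0.959²) = 1/√0.08032 = 3.529; Δt_3 = 3.529 × 4.024 = 14.20 ms.
Leg 4: γ = 184; Δt_4 = 184.0 × 38.94 = 7165 ms.
Total: 141.4 + 124.4 + 14.20 + 7165 ms.

Δt = 7440 ms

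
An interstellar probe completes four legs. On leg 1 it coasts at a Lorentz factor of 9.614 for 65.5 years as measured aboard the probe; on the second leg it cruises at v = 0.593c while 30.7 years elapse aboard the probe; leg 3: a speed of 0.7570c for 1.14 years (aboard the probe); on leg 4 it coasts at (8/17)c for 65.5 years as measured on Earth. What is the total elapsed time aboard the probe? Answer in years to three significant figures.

Leg 1: 65.5 years is already measured aboard the probe.
Leg 2: 30.7 years is already measured aboard the probe.
Leg 3: 1.14 years is already measured aboard the probe.
Leg 4: γ = 1/√(1 − (8/17)²) = 17/15 ≈ 1.133; τ_4 = 65.5/1.133 = 57.79 years.
Total: 65.50 + 30.70 + 1.140 + 57.79 years.

τ = 155 years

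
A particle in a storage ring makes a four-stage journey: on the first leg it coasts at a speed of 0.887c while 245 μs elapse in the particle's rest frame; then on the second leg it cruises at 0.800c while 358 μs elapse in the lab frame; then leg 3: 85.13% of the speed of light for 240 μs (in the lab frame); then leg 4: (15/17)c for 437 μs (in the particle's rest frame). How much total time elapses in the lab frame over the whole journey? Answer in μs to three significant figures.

Δt = 2060 μs

Leg 1: γ = 1/√(1 − 0.887²) = 1/√0.2132 = 2.166; Δt_1 = 2.166 × 245 = 530.6 μs.
Leg 2: 358 μs is already measured in the lab frame.
Leg 3: 240 μs is already measured in the lab frame.
Leg 4: γ = 1/√(1 − (15/17)²) = 17/8 = 2.125; Δt_4 = 2.125 × 437 = 928.6 μs.
Total: 530.6 + 358.0 + 240.0 + 928.6 μs.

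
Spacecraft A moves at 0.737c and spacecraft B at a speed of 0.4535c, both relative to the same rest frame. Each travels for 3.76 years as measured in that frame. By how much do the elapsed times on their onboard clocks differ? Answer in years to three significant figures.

A: γ = 1/√(1 − 0.737²) = 1/√0.4568 = 1.480; τ_A = 3.76/1.480 = 2.541 years.
B: γ = 1/√(1 − 0.4535²) = 1/√0.7943 = 1.122; τ_B = 3.76/1.122 = 3.351 years.

|τ_A − τ_B| = 0.810 years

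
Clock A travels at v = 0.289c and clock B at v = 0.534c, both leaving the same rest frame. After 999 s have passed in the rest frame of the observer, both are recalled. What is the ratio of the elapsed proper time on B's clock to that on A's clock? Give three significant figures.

τ_B/τ_A = 0.883

A: γ = 1/√(1 − 0.289²) = 1/√0.9165 = 1.045. B: γ = 1/√(1 − 0.534²) = 1/√0.7148 = 1.183.
τ_A/τ_B = γ_B/γ_A = 1.183/1.045 = 1.132, so τ_B/τ_A = 0.8832.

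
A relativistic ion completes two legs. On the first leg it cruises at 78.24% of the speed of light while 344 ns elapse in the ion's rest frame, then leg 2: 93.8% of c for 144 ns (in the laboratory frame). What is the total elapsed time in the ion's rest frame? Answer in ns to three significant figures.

Leg 1: 344 ns is already measured in the ion's rest frame.
Leg 2: β = 0.938; γ = 1/√(1 − 0.938²) = 1/√0.1202 = 2.885; τ_2 = 144/2.885 = 49.92 ns.
Total: 344.0 + 49.92 ns.

τ = 394 ns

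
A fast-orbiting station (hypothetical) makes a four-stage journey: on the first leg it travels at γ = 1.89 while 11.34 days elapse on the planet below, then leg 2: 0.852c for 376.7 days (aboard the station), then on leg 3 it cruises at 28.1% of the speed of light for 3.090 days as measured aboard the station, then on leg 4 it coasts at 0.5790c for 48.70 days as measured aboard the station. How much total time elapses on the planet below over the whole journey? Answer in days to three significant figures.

Leg 1: 11.34 days is already measured on the planet below.
Leg 2: γ = 1/√(1 − 0.852²) = 1/√0.2741 = 1.910; Δt_2 = 1.910 × 376.7 = 719.5 days.
Leg 3: β = 0.281; γ = 1/√(1 − 0.281²) = 1/√0.9210 = 1.042; Δt_3 = 1.042 × 3.090 = 3.220 days.
Leg 4: γ = 1/√(1 − 0.5790²) = 1/√0.6648 = 1.227; Δt_4 = 1.227 × 48.70 = 59.73 days.
Total: 11.34 + 719.5 + 3.220 + 59.73 days.

Δt = 794 days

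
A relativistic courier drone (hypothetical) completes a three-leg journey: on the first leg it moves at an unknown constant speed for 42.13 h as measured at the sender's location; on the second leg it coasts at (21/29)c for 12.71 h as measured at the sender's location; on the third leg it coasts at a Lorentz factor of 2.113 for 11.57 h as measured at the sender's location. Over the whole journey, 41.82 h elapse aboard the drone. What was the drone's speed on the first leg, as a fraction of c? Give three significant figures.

β = 0.756

Leg 1: speed unknown; τ_1 = 42.13/γ_1.
Leg 2: γ = 1/√(1 − (21/29)²) = 29/20 = 1.450; τ_2 = 12.71/1.450 = 8.766 h.
Leg 3: γ = 2.113; τ_3 = 11.57/2.113 = 5.476 h.
Total proper time: τ_1 + 8.766 + 5.476 = 41.82, so τ_1 = 41.82 − 14.24 = 27.58 h.
γ_1 = 42.13/27.58 = 1.528; β = √(1 − 1/γ²) = √0.5715.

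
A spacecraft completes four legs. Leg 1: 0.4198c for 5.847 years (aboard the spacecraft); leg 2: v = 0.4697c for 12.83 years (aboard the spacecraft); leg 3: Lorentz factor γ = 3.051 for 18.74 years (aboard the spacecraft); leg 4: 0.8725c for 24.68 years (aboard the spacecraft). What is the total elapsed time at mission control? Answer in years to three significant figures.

Δt = 129 years

Leg 1: γ = 1/√(1 − 0.4198²) = 1/√0.8238 = 1.102; Δt_1 = 1.102 × 5.847 = 6.442 years.
Leg 2: γ = 1/√(1 − 0.4697²) = 1/√0.7794 = 1.133; Δt_2 = 1.133 × 12.83 = 14.53 years.
Leg 3: γ = 3.051; Δt_3 = 3.051 × 18.74 = 57.18 years.
Leg 4: γ = 1/√(1 − 0.8725²) = 1/√0.2387 = 2.047; Δt_4 = 2.047 × 24.68 = 50.51 years.
Total: 6.442 + 14.53 + 57.18 + 50.51 years.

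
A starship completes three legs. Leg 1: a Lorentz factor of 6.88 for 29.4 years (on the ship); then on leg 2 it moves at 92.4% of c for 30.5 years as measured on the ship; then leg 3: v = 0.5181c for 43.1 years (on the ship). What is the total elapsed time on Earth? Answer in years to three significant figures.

Δt = 332 years

Leg 1: γ = 6.88; Δt_1 = 6.880 × 29.4 = 202.3 years.
Leg 2: β = 0.924; γ = 1/√(1 − 0.924²) = 1/√0.1462 = 2.615; Δt_2 = 2.615 × 30.5 = 79.76 years.
Leg 3: γ = 1/√(1 − 0.5181²) = 1/√0.7316 = 1.169; Δt_3 = 1.169 × 43.1 = 50.39 years.
Total: 202.3 + 79.76 + 50.39 years.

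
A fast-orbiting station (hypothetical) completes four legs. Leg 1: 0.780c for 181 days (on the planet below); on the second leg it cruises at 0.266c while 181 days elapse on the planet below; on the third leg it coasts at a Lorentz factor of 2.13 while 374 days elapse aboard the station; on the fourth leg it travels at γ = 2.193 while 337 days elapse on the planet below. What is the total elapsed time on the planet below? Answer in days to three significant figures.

Leg 1: 181 days is already measured on the planet below.
Leg 2: 181 days is already measured on the planet below.
Leg 3: γ = 2.13; Δt_3 = 2.130 × 374 = 796.6 days.
Leg 4: 337 days is already measured on the planet below.
Total: 181.0 + 181.0 + 796.6 + 337.0 days.

Δt = 1500 days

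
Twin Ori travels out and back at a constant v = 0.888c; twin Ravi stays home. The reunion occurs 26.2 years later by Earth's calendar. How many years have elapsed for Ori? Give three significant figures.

τ = 12.0 years

γ = 1/√(1 − 0.888²) = 1/√0.2115 = 2.175
Ori's clock measures proper time along the trip: τ = Δt/γ = 26.2/2.175 years.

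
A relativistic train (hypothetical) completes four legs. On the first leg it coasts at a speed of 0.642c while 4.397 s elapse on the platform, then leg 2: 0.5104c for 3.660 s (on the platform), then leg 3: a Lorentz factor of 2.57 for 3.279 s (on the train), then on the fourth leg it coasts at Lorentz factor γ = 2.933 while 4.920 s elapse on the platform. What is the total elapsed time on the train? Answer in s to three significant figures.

τ = 11.5 s

Leg 1: γ = 1/√(1 − 0.642²) = 1/√0.5878 = 1.304; τ_1 = 4.397/1.304 = 3.371 s.
Leg 2: γ = 1/√(1 − 0.5104²) = 1/√0.7395 = 1.163; τ_2 = 3.660/1.163 = 3.147 s.
Leg 3: 3.279 s is already measured on the train.
Leg 4: γ = 2.933; τ_4 = 4.920/2.933 = 1.677 s.
Total: 3.371 + 3.147 + 3.279 + 1.677 s.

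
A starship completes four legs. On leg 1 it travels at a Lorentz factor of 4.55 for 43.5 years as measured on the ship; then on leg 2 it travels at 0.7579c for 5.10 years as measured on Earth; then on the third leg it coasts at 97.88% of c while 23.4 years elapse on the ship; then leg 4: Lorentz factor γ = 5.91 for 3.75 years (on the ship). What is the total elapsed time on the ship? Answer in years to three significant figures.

τ = 74.0 years

Leg 1: 43.5 years is already measured on the ship.
Leg 2: γ = 1/√(1 − 0.7579²) = 1/√0.4256 = 1.533; τ_2 = 5.10/1.533 = 3.327 years.
Leg 3: 23.4 years is already measured on the ship.
Leg 4: 3.75 years is already measured on the ship.
Total: 43.50 + 3.327 + 23.40 + 3.750 years.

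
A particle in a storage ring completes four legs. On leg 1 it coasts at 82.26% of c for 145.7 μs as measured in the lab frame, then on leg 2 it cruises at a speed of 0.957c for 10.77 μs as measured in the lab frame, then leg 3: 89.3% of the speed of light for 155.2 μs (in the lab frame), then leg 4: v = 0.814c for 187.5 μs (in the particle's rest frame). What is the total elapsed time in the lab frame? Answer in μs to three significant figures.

Δt = 634 μs

Leg 1: 145.7 μs is already measured in the lab frame.
Leg 2: 10.77 μs is already measured in the lab frame.
Leg 3: 155.2 μs is already measured in the lab frame.
Leg 4: γ = 1/√(1 − 0.814²) = 1/√0.3374 = 1.722; Δt_4 = 1.722 × 187.5 = 322.8 μs.
Total: 145.7 + 10.77 + 155.2 + 322.8 μs.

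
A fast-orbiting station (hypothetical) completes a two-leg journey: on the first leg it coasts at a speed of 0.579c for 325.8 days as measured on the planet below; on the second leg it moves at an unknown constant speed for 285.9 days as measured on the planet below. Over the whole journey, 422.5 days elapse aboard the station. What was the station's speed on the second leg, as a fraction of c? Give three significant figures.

Leg 1: γ = 1/√(1 − 0.579²) = 1/√0.6648 = 1.227; τ_1 = 325.8/1.227 = 265.6 days.
Leg 2: speed unknown; τ_2 = 285.9/γ_2.
Total proper time: 265.6 + τ_2 = 422.5, so τ_2 = 422.5 − 265.6 = 156.9 days.
γ_2 = 285.9/156.9 = 1.823; β = √(1 − 1/γ²) = √0.6990.

β = 0.836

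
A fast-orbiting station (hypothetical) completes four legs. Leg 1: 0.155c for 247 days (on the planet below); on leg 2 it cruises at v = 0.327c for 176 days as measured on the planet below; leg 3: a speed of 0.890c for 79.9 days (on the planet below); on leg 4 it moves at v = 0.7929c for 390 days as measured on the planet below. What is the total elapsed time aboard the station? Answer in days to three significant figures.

τ = 684 days

Leg 1: γ = 1/√(1 − 0.155²) = 1/√0.9760 = 1.012; τ_1 = 247/1.012 = 244.0 days.
Leg 2: γ = 1/√(1 − 0.327²) = 1/√0.8931 = 1.058; τ_2 = 176/1.058 = 166.3 days.
Leg 3: γ = 1/√(1 − 0.890²) = 1/√0.2079 = 2.193; τ_3 = 79.9/2.193 = 36.43 days.
Leg 4: γ = 1/√(1 − 0.7929²) = 1/√0.3713 = 1.641; τ_4 = 390/1.641 = 237.6 days.
Total: 244.0 + 166.3 + 36.43 + 237.6 days.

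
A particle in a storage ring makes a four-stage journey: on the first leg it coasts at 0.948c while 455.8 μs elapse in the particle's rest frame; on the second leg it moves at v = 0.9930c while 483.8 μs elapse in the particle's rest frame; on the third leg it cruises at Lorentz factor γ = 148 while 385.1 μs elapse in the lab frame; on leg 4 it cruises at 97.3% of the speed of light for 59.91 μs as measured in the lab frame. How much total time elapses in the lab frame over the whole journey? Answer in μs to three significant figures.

Leg 1: γ = 1/√(1 − 0.948²) = 1/√0.1013 = 3.142; Δt_1 = 3.142 × 455.8 = 1432 μs.
Leg 2: γ = 1/√(1 − 0.9930²) = 1/√0.01395 = 8.466; Δt_2 = 8.466 × 483.8 = 4096 μs.
Leg 3: 385.1 μs is already measured in the lab frame.
Leg 4: 59.91 μs is already measured in the lab frame.
Total: 1432 + 4096 + 385.1 + 59.91 μs.

Δt = 5970 μs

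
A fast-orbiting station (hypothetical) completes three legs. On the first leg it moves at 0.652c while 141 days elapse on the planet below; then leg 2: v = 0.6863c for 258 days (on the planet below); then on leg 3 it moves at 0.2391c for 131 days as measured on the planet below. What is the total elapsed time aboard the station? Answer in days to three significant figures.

Leg 1: γ = 1/√(1 − 0.652²) = 1/√0.5749 = 1.319; τ_1 = 141/1.319 = 106.9 days.
Leg 2: γ = 1/√(1 − 0.6863²) = 1/√0.5290 = 1.375; τ_2 = 258/1.375 = 187.6 days.
Leg 3: γ = 1/√(1 − 0.2391²) = 1/√0.9428 = 1.030; τ_3 = 131/1.030 = 127.2 days.
Total: 106.9 + 187.6 + 127.2 days.

τ = 422 days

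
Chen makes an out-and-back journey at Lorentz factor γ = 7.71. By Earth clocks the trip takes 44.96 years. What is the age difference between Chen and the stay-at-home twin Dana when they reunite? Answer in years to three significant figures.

Δt − τ = 39.1 years

γ = 7.71
Chen's elapsed proper time: τ = 44.96/7.710 = 5.831 years.
Age gap = Δt − τ = 44.96 − 5.831 years.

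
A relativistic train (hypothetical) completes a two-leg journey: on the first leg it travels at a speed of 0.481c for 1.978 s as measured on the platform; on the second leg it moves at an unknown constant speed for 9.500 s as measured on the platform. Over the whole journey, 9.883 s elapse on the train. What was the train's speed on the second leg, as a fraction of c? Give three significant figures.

Leg 1: γ = 1/√(1 − 0.481²) = 1/√0.7686 = 1.141; τ_1 = 1.978/1.141 = 1.734 s.
Leg 2: speed unknown; τ_2 = 9.500/γ_2.
Total proper time: 1.734 + τ_2 = 9.883, so τ_2 = 9.883 − 1.734 = 8.149 s.
γ_2 = 9.500/8.149 = 1.166; β = √(1 − 1/γ²) = √0.2642.

β = 0.514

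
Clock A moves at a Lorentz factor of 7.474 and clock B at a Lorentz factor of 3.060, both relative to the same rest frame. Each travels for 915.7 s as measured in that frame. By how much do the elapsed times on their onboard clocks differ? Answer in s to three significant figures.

A: γ = 7.474; τ_A = 915.7/7.474 = 122.5 s.
B: γ = 3.060; τ_B = 915.7/3.060 = 299.2 s.

|τ_A − τ_B| = 177 s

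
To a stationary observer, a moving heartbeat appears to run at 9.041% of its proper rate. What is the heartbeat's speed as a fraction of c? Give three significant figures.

β = 0.996

Rate ratio = 1/γ, so γ = 1/0.09041 = 11.06.
β = √(1 − 1/γ²) = √(1 − 0.09041²) = √0.9918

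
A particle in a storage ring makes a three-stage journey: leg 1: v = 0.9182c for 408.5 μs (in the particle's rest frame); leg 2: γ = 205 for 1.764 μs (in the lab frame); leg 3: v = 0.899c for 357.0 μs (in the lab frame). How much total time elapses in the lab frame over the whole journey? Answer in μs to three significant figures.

Δt = 1390 μs

Leg 1: γ = 1/√(1 − 0.9182²) = 1/√0.1569 = 2.525; Δt_1 = 2.525 × 408.5 = 1031 μs.
Leg 2: 1.764 μs is already measured in the lab frame.
Leg 3: 357.0 μs is already measured in the lab frame.
Total: 1031 + 1.764 + 357.0 μs.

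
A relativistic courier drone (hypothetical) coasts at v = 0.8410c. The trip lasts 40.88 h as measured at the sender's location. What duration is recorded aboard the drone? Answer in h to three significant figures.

γ = 1/√(1 − 0.8410²) = 1/√0.2927 = 1.848
The interval measured at the sender's location is the dilated one; the clock aboard the drone measures the proper time τ = Δt/γ = 40.88/1.848 h.

τ = 22.1 h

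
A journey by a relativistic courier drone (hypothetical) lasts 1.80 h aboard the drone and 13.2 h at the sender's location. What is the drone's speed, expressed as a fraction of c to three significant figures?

v = 0.991c

The proper time is measured aboard the drone (both events occur at the drone's location); Δt is measured at the sender's location. γ = Δt/τ = 13.2/1.80 = 7.333.
β = √(1 − 1/γ²) = √(1 − 0.01860) = √0.9814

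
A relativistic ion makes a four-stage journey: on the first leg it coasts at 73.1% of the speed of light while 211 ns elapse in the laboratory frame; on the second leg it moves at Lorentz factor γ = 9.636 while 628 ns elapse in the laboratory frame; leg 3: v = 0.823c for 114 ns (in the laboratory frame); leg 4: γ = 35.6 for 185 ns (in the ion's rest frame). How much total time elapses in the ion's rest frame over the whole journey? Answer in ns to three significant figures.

τ = 459 ns

Leg 1: β = 0.731; γ = 1/√(1 − 0.731²) = 1/√0.4656 = 1.465; τ_1 = 211/1.465 = 144.0 ns.
Leg 2: γ = 9.636; τ_2 = 628/9.636 = 65.17 ns.
Leg 3: γ = 1/√(1 − 0.823²) = 1/√0.3227 = 1.760; τ_3 = 114/1.760 = 64.76 ns.
Leg 4: 185 ns is already measured in the ion's rest frame.
Total: 144.0 + 65.17 + 64.76 + 185.0 ns.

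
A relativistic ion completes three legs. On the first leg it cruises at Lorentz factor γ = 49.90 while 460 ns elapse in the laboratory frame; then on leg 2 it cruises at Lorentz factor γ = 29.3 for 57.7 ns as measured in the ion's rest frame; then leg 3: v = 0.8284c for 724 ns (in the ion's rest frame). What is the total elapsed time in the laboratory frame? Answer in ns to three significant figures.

Leg 1: 460 ns is already measured in the laboratory frame.
Leg 2: γ = 29.3; Δt_2 = 29.30 × 57.7 = 1691 ns.
Leg 3: γ = 1/√(1 − 0.8284²) = 1/√0.3138 = 1.785; Δt_3 = 1.785 × 724 = 1293 ns.
Total: 460.0 + 1691 + 1293 ns.

Δt = 3440 ns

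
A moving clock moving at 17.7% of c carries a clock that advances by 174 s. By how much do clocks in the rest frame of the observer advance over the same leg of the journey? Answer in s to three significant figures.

β = 0.177; γ = 1/√(1 − 0.177²) = 1/√0.9687 = 1.016
The interval measured on the moving clock is the proper time (both events occur at the same place in that frame); the lab-frame interval is Δt = γτ = 1.016 × 174 s.

Δt = 177 s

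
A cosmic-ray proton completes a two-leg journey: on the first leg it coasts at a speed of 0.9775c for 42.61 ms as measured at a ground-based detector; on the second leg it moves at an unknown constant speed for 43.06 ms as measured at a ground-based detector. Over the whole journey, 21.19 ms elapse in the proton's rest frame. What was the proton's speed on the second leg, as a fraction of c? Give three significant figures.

Leg 1: γ = 1/√(1 − 0.9775²) = 1/√0.04449 = 4.741; τ_1 = 42.61/4.741 = 8.988 ms.
Leg 2: speed unknown; τ_2 = 43.06/γ_2.
Total proper time: 8.988 + τ_2 = 21.19, so τ_2 = 21.19 − 8.988 = 12.20 ms.
γ_2 = 43.06/12.20 = 3.529; β = √(1 − 1/γ²) = √0.9197.

β = 0.959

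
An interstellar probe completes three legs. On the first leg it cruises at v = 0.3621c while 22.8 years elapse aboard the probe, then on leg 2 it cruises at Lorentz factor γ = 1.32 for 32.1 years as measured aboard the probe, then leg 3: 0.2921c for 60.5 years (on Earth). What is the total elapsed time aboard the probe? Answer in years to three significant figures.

τ = 113 years

Leg 1: 22.8 years is already measured aboard the probe.
Leg 2: 32.1 years is already measured aboard the probe.
Leg 3: γ = 1/√(1 − 0.2921²) = 1/√0.9147 = 1.046; τ_3 = 60.5/1.046 = 57.86 years.
Total: 22.80 + 32.10 + 57.86 years.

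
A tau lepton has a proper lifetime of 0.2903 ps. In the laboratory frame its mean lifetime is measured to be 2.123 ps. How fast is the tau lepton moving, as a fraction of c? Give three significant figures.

v = 0.991c

γ = Δt/τ₀ = 2.123/0.2903 = 7.313
β = √(1 − 1/γ²) = √(1 − 0.01870) = √0.9813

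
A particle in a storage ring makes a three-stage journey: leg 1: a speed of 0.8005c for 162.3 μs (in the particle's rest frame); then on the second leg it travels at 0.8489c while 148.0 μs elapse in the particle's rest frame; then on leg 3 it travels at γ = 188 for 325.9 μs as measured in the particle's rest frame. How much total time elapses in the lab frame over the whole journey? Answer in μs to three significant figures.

Δt = 6.18×10⁴ μs

Leg 1: γ = 1/√(1 − 0.8005²) = 1/√0.3592 = 1.669; Δt_1 = 1.669 × 162.3 = 270.8 μs.
Leg 2: γ = 1/√(1 − 0.8489²) = 1/√0.2794 = 1.892; Δt_2 = 1.892 × 148.0 = 280.0 μs.
Leg 3: γ = 188; Δt_3 = 188.0 × 325.9 = 6.127×10⁴ μs.
Total: 270.8 + 280.0 + 6.127×10⁴ μs.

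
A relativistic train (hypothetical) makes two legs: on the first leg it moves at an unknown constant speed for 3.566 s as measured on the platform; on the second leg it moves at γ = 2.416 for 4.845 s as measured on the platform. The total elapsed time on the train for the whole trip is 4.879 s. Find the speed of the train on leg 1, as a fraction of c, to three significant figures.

Leg 1: speed unknown; τ_1 = 3.566/γ_1.
Leg 2: γ = 2.416; τ_2 = 4.845/2.416 = 2.005 s.
Total proper time: τ_1 + 2.005 = 4.879, so τ_1 = 4.879 − 2.005 = 2.874 s.
γ_1 = 3.566/2.874 = 1.241; β = √(1 − 1/γ²) = √0.3506.

β = 0.592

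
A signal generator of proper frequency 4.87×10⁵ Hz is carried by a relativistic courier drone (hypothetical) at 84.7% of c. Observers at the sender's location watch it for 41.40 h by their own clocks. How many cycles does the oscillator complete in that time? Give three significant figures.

β = 0.847; γ = 1/√(1 − 0.847²) = 1/√0.2826 = 1.881
During 41.40 h of lab time, the oscillator's proper time advances by τ = Δt/γ = 41.40/1.881 = 22.01 h = 7.923×10⁴ s.
N = f × τ = 4.87×10⁵ × 7.923×10⁴ = 3.858×10¹⁰.

N = 3.86×10¹⁰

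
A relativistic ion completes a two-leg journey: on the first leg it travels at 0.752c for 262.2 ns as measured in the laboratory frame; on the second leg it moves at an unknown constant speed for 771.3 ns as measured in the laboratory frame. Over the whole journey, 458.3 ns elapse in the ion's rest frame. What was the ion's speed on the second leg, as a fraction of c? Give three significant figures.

β = 0.929

Leg 1: γ = 1/√(1 − 0.752²) = 1/√0.4345 = 1.517; τ_1 = 262.2/1.517 = 172.8 ns.
Leg 2: speed unknown; τ_2 = 771.3/γ_2.
Total proper time: 172.8 + τ_2 = 458.3, so τ_2 = 458.3 − 172.8 = 285.5 ns.
γ_2 = 771.3/285.5 = 2.702; β = √(1 − 1/γ²) = √0.8630.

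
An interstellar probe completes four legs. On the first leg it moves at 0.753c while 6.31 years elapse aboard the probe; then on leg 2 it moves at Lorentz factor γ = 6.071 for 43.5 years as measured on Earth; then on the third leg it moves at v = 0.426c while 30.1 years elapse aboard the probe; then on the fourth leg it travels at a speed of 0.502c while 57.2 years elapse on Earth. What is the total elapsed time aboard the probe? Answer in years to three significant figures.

τ = 93.0 years

Leg 1: 6.31 years is already measured aboard the probe.
Leg 2: γ = 6.071; τ_2 = 43.5/6.071 = 7.165 years.
Leg 3: 30.1 years is already measured aboard the probe.
Leg 4: γ = 1/√(1 − 0.502²) = 1/√0.7480 = 1.156; τ_4 = 57.2/1.156 = 49.47 years.
Total: 6.310 + 7.165 + 30.10 + 49.47 years.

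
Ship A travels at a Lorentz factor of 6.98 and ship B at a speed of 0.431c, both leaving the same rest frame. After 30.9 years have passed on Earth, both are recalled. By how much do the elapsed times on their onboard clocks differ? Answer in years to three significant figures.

|τ_A − τ_B| = 23.5 years

A: γ = 6.98; τ_A = 30.9/6.980 = 4.427 years.
B: γ = 1/√(1 − 0.431²) = 1/√0.8142 = 1.108; τ_B = 30.9/1.108 = 27.88 years.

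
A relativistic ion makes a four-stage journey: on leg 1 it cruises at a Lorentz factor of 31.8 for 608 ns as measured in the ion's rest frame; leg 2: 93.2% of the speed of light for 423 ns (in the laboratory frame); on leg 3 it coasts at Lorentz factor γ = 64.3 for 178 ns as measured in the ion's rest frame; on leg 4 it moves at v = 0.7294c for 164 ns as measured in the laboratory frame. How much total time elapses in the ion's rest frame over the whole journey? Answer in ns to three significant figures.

τ = 1050 ns

Leg 1: 608 ns is already measured in the ion's rest frame.
Leg 2: β = 0.932; γ = 1/√(1 − 0.932²) = 1/√0.1314 = 2.759; τ_2 = 423/2.759 = 153.3 ns.
Leg 3: 178 ns is already measured in the ion's rest frame.
Leg 4: γ = 1/√(1 − 0.7294²) = 1/√0.4680 = 1.462; τ_4 = 164/1.462 = 112.2 ns.
Total: 608.0 + 153.3 + 178.0 + 112.2 ns.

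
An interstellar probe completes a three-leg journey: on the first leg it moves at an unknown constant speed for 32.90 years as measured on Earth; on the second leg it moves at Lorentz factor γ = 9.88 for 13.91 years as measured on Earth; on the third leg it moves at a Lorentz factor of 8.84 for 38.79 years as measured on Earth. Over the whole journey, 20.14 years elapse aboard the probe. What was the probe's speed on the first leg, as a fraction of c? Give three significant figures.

Leg 1: speed unknown; τ_1 = 32.90/γ_1.
Leg 2: γ = 9.88; τ_2 = 13.91/9.880 = 1.408 years.
Leg 3: γ = 8.84; τ_3 = 38.79/8.840 = 4.388 years.
Total proper time: τ_1 + 1.408 + 4.388 = 20.14, so τ_1 = 20.14 − 5.796 = 14.34 years.
γ_1 = 32.90/14.34 = 2.294; β = √(1 − 1/γ²) = √0.8099.

β = 0.900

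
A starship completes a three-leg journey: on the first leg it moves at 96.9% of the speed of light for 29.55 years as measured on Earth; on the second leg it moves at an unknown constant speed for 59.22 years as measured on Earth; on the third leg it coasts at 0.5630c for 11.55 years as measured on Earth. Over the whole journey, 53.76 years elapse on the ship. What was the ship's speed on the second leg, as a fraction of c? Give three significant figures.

Leg 1: β = 0.969; γ = 1/√(1 − 0.969²) = 1/√0.06104 = 4.048; τ_1 = 29.55/4.048 = 7.301 years.
Leg 2: speed unknown; τ_2 = 59.22/γ_2.
Leg 3: γ = 1/√(1 − 0.5630²) = 1/√0.6830 = 1.210; τ_3 = 11.55/1.210 = 9.546 years.
Total proper time: 7.301 + τ_2 + 9.546 = 53.76, so τ_2 = 53.76 − 16.85 = 36.91 years.
γ_2 = 59.22/36.91 = 1.604; β = √(1 − 1/γ²) = √0.6115.

β = 0.782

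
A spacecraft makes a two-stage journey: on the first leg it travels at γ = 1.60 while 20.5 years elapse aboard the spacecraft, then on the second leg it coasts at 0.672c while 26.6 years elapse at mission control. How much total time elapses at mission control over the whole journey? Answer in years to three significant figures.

Leg 1: γ = 1.60; Δt_1 = 1.600 × 20.5 = 32.80 years.
Leg 2: 26.6 years is already measured at mission control.
Total: 32.80 + 26.60 years.

Δt = 59.4 years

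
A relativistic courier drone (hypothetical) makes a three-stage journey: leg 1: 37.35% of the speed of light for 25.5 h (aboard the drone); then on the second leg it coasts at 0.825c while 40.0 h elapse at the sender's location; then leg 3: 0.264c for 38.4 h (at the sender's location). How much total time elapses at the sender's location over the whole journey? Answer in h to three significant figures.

Leg 1: β = 0.3735; γ = 1/√(1 − 0.3735²) = 1/√0.8605 = 1.078; Δt_1 = 1.078 × 25.5 = 27.49 h.
Leg 2: 40.0 h is already measured at the sender's location.
Leg 3: 38.4 h is already measured at the sender's location.
Total: 27.49 + 40.00 + 38.40 h.

Δt = 106 h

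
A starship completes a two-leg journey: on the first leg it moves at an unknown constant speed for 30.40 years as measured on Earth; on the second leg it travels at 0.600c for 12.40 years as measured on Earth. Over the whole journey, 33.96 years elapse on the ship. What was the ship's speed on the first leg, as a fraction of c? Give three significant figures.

Leg 1: speed unknown; τ_1 = 30.40/γ_1.
Leg 2: γ = 1/√(1 − 0.600²) = 5/4 = 1.250; τ_2 = 12.40/1.250 = 9.920 years.
Total proper time: τ_1 + 9.920 = 33.96, so τ_1 = 33.96 − 9.920 = 24.04 years.
γ_1 = 30.40/24.04 = 1.265; β = √(1 − 1/γ²) = √0.3747.

β = 0.612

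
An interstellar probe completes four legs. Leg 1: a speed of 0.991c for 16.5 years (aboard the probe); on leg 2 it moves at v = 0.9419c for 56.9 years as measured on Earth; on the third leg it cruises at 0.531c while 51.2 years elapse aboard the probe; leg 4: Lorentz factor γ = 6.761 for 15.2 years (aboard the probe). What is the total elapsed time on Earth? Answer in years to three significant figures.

Leg 1: γ = 1/√(1 − 0.991²) = 1/√0.01792 = 7.470; Δt_1 = 7.470 × 16.5 = 123.3 years.
Leg 2: 56.9 years is already measured on Earth.
Leg 3: γ = 1/√(1 − 0.531²) = 1/√0.7180 = 1.180; Δt_3 = 1.180 × 51.2 = 60.42 years.
Leg 4: γ = 6.761; Δt_4 = 6.761 × 15.2 = 102.8 years.
Total: 123.3 + 56.90 + 60.42 + 102.8 years.

Δt = 343 years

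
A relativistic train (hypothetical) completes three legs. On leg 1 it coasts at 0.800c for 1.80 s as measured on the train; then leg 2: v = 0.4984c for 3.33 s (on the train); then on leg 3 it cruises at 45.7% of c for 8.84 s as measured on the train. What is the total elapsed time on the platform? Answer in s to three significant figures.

Leg 1: γ = 1/√(1 − 0.800²) = 1/√0.3600 = 1.667; Δt_1 = 1.667 × 1.80 = 3.000 s.
Leg 2: γ = 1/√(1 − 0.4984²) = 1/√0.7516 = 1.153; Δt_2 = 1.153 × 3.33 = 3.841 s.
Leg 3: β = 0.457; γ = 1/√(1 − 0.457²) = 1/√0.7912 = 1.124; Δt_3 = 1.124 × 8.84 = 9.939 s.
Total: 3.000 + 3.841 + 9.939 s.

Δt = 16.8 s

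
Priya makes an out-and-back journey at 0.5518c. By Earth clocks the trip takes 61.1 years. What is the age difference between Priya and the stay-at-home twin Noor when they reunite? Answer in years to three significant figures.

Δt − τ = 10.1 years

γ = 1/√(1 − 0.5518²) = 1/√0.6955 = 1.199
Priya's elapsed proper time: τ = 61.1/1.199 = 50.96 years.
Age gap = Δt − τ = 61.1 − 50.96 years.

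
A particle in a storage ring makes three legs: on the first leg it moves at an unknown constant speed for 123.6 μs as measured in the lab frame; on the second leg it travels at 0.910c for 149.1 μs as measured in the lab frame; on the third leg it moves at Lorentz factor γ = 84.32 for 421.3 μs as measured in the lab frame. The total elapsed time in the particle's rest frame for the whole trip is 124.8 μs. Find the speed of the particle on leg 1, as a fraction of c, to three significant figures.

β = 0.883

Leg 1: speed unknown; τ_1 = 123.6/γ_1.
Leg 2: γ = 1/√(1 − 0.910²) = 1/√0.1719 = 2.412; τ_2 = 149.1/2.412 = 61.82 μs.
Leg 3: γ = 84.32; τ_3 = 421.3/84.32 = 4.996 μs.
Total proper time: τ_1 + 61.82 + 4.996 = 124.8, so τ_1 = 124.8 − 66.81 = 57.99 μs.
γ_1 = 123.6/57.99 = 2.132; β = √(1 − 1/γ²) = √0.7799.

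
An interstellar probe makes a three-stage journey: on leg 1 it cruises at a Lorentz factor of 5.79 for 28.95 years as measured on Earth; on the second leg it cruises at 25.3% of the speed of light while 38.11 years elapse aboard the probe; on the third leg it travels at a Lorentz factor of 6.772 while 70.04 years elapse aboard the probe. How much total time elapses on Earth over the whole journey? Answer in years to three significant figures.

Δt = 543 years

Leg 1: 28.95 years is already measured on Earth.
Leg 2: β = 0.253; γ = 1/√(1 − 0.253²) = 1/√0.9360 = 1.034; Δt_2 = 1.034 × 38.11 = 39.39 years.
Leg 3: γ = 6.772; Δt_3 = 6.772 × 70.04 = 474.3 years.
Total: 28.95 + 39.39 + 474.3 years.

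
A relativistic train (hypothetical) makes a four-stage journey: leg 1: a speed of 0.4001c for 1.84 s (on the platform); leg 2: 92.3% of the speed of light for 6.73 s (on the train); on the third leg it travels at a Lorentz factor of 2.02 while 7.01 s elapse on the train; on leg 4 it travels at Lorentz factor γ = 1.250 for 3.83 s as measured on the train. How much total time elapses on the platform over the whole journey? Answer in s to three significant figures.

Δt = 38.3 s

Leg 1: 1.84 s is already measured on the platform.
Leg 2: β = 0.923; γ = 1/√(1 − 0.923²) = 1/√0.1481 = 2.599; Δt_2 = 2.599 × 6.73 = 17.49 s.
Leg 3: γ = 2.02; Δt_3 = 2.020 × 7.01 = 14.16 s.
Leg 4: γ = 1.250; Δt_4 = 1.250 × 3.83 = 4.787 s.
Total: 1.840 + 17.49 + 14.16 + 4.787 s.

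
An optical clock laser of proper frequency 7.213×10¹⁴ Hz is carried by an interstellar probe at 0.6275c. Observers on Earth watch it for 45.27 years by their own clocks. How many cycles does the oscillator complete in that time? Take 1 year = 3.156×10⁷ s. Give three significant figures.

γ = 1/√(1 − 0.6275²) = 1/√0.6062 = 1.284
During 45.27 years of lab time, the oscillator's proper time advances by τ = Δt/γ = 45.27/1.284 = 35.25 years = 1.112×10⁹ s.
N = f × τ = 7.213×10¹⁴ × 1.112×10⁹ = 8.024×10²³.

N = 8.02×10²³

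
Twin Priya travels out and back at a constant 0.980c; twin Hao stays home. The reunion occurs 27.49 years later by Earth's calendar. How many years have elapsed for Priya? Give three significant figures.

γ = 1/√(1 − 0.980²) = 1/√0.03960 = 5.025
Priya's clock measures proper time along the trip: τ = Δt/γ = 27.49/5.025 years.

τ = 5.47 years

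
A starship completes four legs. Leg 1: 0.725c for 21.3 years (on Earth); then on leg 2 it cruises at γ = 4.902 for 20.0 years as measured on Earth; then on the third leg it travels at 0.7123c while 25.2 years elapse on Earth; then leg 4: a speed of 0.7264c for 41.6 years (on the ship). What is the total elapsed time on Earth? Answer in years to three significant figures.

Δt = 127 years

Leg 1: 21.3 years is already measured on Earth.
Leg 2: 20.0 years is already measured on Earth.
Leg 3: 25.2 years is already measured on Earth.
Leg 4: γ = 1/√(1 − 0.7264²) = 1/√0.4723 = 1.455; Δt_4 = 1.455 × 41.6 = 60.53 years.
Total: 21.30 + 20.00 + 25.20 + 60.53 years.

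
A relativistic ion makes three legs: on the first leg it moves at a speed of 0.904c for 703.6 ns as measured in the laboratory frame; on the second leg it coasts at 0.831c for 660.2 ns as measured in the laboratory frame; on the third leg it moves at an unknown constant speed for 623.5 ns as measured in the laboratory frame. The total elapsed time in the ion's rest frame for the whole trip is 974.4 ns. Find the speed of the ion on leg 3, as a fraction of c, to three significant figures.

β = 0.871

Leg 1: γ = 1/√(1 − 0.904²) = 1/√0.1828 = 2.339; τ_1 = 703.6/2.339 = 300.8 ns.
Leg 2: γ = 1/√(1 − 0.831²) = 1/√0.3094 = 1.798; τ_2 = 660.2/1.798 = 367.3 ns.
Leg 3: speed unknown; τ_3 = 623.5/γ_3.
Total proper time: 300.8 + 367.3 + τ_3 = 974.4, so τ_3 = 974.4 − 668.1 = 306.3 ns.
γ_3 = 623.5/306.3 = 2.035; β = √(1 − 1/γ²) = √0.7586.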